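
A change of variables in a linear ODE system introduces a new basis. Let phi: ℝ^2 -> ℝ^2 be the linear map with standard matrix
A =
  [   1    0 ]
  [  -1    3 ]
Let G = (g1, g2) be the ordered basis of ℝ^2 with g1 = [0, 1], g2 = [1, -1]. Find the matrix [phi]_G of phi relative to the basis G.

[[3, -3], [0, 1]]

The j-th column of [phi]_G is [phi(gj)]_G.
phi(g1) = A g1 = [0, 3] = 3g1 + 0·g2, so column 1 is [3, 0].
Repeating for g2 and assembling the columns gives [[3, -3], [0, 1]].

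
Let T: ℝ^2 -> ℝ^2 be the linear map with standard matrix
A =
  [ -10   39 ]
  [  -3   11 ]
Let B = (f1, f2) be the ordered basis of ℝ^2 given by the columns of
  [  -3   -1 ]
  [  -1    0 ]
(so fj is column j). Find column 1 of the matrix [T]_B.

Compute T(f1) = A f1 = [-9, -2] in standard coordinates.
Then write this in B-coordinates: solve for y in y_1 f1 + y_2 f2 = [-9, -2].
This gives y = [2, 3], which is column 1 of [T]_B.

[2, 3]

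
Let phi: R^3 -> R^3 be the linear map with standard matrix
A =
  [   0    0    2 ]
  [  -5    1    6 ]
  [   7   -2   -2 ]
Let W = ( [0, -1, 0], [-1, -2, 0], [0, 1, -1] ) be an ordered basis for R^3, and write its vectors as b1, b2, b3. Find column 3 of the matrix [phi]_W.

[1, 2, 0]

Column 3 of [phi]_W is the W-coordinate vector of phi(b3).
In standard coordinates phi(b3) = A b3 = [-2, -5, 0].
Converting to W: [-2, -5, 0] = b1 + 2b2 + 0·b3, so the coordinate vector is [1, 2, 0].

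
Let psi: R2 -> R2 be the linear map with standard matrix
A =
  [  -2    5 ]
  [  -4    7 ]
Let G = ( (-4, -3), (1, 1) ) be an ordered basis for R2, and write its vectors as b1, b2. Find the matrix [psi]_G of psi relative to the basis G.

[[2, 0], [1, 3]]

With P the matrix whose columns are b1, b2, [psi]_G = P^(-1) A P.
Column by column: psi(b1) = A b1 = (-7, -5); its G-coordinates (2, 1) give column 1.
Continuing for each basis vector yields [psi]_G = [[2, 0], [1, 3]].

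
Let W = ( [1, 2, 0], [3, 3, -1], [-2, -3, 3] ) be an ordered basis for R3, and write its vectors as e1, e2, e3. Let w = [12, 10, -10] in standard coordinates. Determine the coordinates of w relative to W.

We seek scalars with c_1 e1 + ... + c_3 e3 = w; equivalently solve M c = w where the columns of M are e1, ..., e3.
Row-reducing the augmented matrix [M | w] gives c = (-4, 4, -2).
Check: -4e1 + 4e2 - 2e3 = [12, 10, -10].

[-4, 4, -2]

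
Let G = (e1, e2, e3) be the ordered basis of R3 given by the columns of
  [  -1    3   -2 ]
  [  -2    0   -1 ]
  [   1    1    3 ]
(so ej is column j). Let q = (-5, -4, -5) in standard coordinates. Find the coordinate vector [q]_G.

(3, -2, -2)

Write q = c_1 e1 + ... + c_3 e3 and solve for the c_i.
Gaussian elimination on [M | q] yields c = (3, -2, -2).
Check: 3e1 - 2e2 - 2e3 = (-5, -4, -5).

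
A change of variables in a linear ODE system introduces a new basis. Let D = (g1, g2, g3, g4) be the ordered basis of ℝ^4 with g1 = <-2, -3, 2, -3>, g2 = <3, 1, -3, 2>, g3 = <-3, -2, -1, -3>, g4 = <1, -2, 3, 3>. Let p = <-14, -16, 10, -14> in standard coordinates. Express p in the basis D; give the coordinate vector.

<3, -1, 2, 1>

We seek scalars with c_1 g1 + ... + c_4 g4 = p; equivalently solve M c = p where the columns of M are g1, ..., g4.
Gaussian elimination on [M | p] yields c = (3, -1, 2, 1).
Check: 3g1 - g2 + 2g3 + g4 = <-14, -16, 10, -14>.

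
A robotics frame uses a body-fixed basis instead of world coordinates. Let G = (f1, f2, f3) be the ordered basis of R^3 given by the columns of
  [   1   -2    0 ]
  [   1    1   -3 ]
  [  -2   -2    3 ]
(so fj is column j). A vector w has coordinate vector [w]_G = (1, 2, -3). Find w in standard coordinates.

(-3, 12, -15)

w = M [w]_G, where M has columns f1, ..., f3.
Carrying out the matrix-vector product, w = (-3, 12, -15).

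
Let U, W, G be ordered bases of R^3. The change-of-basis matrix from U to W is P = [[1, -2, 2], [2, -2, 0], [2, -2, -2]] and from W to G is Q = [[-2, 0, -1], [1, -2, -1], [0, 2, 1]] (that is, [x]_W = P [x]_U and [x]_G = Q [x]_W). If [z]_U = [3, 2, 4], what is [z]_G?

Apply P to get W-coordinates [7, 2, -6], then Q to get G-coordinates.
The result is [z]_G = [-8, 9, -2].

[-8, 9, -2]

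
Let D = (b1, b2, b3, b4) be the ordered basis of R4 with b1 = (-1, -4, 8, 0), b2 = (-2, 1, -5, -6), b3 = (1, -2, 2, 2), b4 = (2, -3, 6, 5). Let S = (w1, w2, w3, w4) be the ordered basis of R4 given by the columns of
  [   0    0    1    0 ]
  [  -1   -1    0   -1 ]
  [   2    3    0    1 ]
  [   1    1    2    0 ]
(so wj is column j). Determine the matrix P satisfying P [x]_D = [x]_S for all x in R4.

Take x = bj: its D-coordinates are the j-th standard unit vector, so P e_j — column j of P — equals [bj]_S.
b1 = 0·w1 + 2w2 - w3 + 2w4, giving column 1 = (0, 2, -1, 2); repeating for each j gives P = [[0, 0, 0, -1], [2, -2, 0, 2], [-1, -2, 1, 2], [2, 1, 2, 2]].

[[0, 0, 0, -1], [2, -2, 0, 2], [-1, -2, 1, 2], [2, 1, 2, 2]]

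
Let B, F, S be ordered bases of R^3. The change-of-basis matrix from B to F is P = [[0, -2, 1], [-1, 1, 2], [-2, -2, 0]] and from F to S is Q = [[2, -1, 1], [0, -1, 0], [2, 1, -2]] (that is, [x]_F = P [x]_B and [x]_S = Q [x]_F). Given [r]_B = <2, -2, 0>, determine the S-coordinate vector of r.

<12, 4, 4>

Apply P to get F-coordinates <4, -4, 0>, then Q to get S-coordinates.
The result is [r]_S = <12, 4, 4>.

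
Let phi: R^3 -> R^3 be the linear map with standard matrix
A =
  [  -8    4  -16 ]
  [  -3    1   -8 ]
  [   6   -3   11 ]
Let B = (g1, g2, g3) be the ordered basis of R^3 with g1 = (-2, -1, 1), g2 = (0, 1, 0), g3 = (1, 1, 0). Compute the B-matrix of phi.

Let P have columns g1, ..., g3. Then [phi]_B = P^(-1) A P.
Here det P = -1, so P^(-1) is integer; computing A P first and then P^(-1)(A P) gives [[2, -3, 3], [-1, 0, -1], [0, -2, 2]].

[[2, -3, 3], [-1, 0, -1], [0, -2, 2]]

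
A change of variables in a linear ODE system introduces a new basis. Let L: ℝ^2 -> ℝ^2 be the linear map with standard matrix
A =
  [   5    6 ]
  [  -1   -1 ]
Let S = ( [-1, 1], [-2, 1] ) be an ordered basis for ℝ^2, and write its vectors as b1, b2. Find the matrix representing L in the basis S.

[[1, -2], [-1, 3]]

Let P have columns b1, b2. Then [L]_S = P^(-1) A P.
Here det P = 1, so P^(-1) is integer; computing A P first and then P^(-1)(A P) gives [[1, -2], [-1, 3]].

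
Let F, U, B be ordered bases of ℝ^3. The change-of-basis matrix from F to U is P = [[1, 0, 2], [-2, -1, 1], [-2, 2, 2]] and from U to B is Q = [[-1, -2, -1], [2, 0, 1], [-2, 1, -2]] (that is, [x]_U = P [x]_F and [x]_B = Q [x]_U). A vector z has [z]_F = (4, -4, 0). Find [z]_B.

First [z]_U = P [z]_F = (4, -4, -16).
Then [z]_B = Q [z]_U = (20, -8, 20).

(20, -8, 20)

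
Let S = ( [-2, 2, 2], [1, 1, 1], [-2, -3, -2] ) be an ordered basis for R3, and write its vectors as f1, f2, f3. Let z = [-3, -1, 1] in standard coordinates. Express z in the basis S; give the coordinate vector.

[z]_S is the unique c with M c = z, where M has columns f1, ..., f3.
Solving this 3x3 system gives c = (1, 3, 2).
Check: f1 + 3f2 + 2f3 = [-3, -1, 1].

[1, 3, 2]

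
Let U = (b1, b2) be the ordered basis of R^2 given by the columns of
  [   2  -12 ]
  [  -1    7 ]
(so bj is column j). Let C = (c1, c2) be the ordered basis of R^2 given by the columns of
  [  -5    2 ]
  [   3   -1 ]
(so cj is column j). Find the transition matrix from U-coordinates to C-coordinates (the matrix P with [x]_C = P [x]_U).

[[0, 2], [1, -1]]

Let M have columns bj and N have columns cj. Then for every x, N [x]_C = x = M [x]_U, so P = N^(-1) M.
Since det N = -1, N^(-1) has integer entries; multiplying gives P = [[0, 2], [1, -1]].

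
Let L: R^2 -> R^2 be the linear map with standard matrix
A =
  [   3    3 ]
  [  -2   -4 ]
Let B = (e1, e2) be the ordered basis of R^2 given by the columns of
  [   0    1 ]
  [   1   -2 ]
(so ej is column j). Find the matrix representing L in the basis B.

[[2, 0], [3, -3]]

Let P have columns e1, e2. Then [L]_B = P^(-1) A P.
Here det P = -1, so P^(-1) is integer; computing A P first and then P^(-1)(A P) gives [[2, 0], [3, -3]].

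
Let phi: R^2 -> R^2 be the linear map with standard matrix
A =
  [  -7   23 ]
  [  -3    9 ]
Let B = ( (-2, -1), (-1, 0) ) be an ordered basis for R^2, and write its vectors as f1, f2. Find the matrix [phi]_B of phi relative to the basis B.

With P the matrix whose columns are f1, f2, [phi]_B = P^(-1) A P.
Column by column: phi(f1) = A f1 = (-9, -3); its B-coordinates (3, 3) give column 1.
Continuing for each basis vector yields [phi]_B = [[3, -3], [3, -1]].

[[3, -3], [3, -1]]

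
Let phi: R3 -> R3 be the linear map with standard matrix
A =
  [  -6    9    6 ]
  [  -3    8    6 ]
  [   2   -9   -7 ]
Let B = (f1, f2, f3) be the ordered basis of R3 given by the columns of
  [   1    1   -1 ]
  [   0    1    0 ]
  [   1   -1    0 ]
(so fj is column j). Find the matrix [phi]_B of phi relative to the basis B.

Let P have columns f1, ..., f3. Then [phi]_B = P^(-1) A P.
Here det P = 1, so P^(-1) is integer; computing A P first and then P^(-1)(A P) gives [[-2, -1, 1], [3, -1, 3], [1, 1, -2]].

[[-2, -1, 1], [3, -1, 3], [1, 1, -2]]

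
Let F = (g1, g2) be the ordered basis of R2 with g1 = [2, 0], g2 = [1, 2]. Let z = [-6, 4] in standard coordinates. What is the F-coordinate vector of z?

[-4, 2]

[z]_F is the unique c with M c = z, where M has columns g1, g2.
System: 2c_1 + c_2 = -6, 0c_1 + 2c_2 = 4; solving gives c_1 = -4, c_2 = 2.
Check: -4g1 + 2g2 = [-6, 4].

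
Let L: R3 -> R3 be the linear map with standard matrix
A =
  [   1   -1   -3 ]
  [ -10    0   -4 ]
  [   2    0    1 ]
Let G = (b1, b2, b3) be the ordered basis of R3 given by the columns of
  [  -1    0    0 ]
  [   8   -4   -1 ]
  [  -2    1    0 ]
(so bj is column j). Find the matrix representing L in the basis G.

The j-th column of [L]_G is [L(bj)]_G.
L(b1) = A b1 = (-3, 18, -4) = 3b1 + 2b2 - 2b3, so column 1 is (3, 2, -2).
Repeating for b2, b3 and assembling the columns gives [[3, -1, -1], [2, -1, -2], [-2, 0, 0]].

[[3, -1, -1], [2, -1, -2], [-2, 0, 0]]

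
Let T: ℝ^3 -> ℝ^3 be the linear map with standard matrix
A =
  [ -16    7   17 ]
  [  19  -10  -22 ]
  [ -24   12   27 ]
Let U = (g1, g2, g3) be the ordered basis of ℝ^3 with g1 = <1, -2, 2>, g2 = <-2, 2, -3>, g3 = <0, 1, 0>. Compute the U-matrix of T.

The j-th column of [T]_U is [T(gj)]_U.
T(g1) = A g1 = <4, -5, 6> = 0·g1 - 2g2 - g3, so column 1 is <0, -2, -1>.
Repeating for g2, g3 and assembling the columns gives [[0, -3, 3], [-2, 1, -2], [-1, 0, 0]].

[[0, -3, 3], [-2, 1, -2], [-1, 0, 0]]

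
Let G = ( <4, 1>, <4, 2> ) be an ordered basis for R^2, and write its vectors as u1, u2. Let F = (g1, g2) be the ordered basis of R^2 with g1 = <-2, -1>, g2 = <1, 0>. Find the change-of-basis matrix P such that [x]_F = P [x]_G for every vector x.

[[-1, -2], [2, 0]]

Let M have columns uj and N have columns gj. Then for every x, N [x]_F = x = M [x]_G, so P = N^(-1) M.
Since det N = 1, N^(-1) has integer entries; multiplying gives P = [[-1, -2], [2, 0]].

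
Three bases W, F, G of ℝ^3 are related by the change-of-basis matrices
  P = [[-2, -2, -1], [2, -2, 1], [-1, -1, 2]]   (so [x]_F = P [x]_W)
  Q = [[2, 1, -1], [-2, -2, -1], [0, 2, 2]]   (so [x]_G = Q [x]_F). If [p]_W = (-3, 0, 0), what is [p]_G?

Composing the changes, [p]_G = Q P [p]_W.
Q P = [[-1, -5, -3], [1, 9, -2], [2, -6, 6]]; applying this to (-3, 0, 0) gives (3, -3, -6).

(3, -3, -6)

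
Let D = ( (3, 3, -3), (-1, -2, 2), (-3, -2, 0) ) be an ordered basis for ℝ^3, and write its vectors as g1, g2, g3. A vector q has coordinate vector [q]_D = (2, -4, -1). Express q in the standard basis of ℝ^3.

(13, 16, -14)

By definition q = 2g1 - 4g2 - g3.
Summing componentwise gives (13, 16, -14).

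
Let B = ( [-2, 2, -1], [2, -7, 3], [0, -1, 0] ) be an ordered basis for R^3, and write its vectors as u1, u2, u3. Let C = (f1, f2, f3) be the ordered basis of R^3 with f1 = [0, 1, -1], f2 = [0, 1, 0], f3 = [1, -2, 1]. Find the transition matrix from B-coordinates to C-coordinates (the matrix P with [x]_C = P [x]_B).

Take x = uj: its B-coordinates are the j-th standard unit vector, so P e_j — column j of P — equals [uj]_C.
u1 = -f1 - f2 - 2f3, giving column 1 = [-1, -1, -2]; repeating for each j gives P = [[-1, -1, 0], [-1, -2, -1], [-2, 2, 0]].

[[-1, -1, 0], [-1, -2, -1], [-2, 2, 0]]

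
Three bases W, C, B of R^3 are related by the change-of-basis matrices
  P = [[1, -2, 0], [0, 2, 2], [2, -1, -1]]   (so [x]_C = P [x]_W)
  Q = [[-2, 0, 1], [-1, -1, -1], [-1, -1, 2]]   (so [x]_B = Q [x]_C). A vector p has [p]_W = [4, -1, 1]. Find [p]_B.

[-4, -14, 10]

Composing the changes, [p]_B = Q P [p]_W.
Q P = [[0, 3, -1], [-3, 1, -1], [3, -2, -4]]; applying this to [4, -1, 1] gives [-4, -14, 10].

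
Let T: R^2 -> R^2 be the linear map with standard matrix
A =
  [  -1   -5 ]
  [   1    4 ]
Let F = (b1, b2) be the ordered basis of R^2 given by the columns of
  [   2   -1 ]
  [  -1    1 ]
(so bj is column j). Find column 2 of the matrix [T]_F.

(-1, 2)

Column 2 of [T]_F is the F-coordinate vector of T(b2).
In standard coordinates T(b2) = A b2 = (-4, 3).
Converting to F: (-4, 3) = -b1 + 2b2, so the coordinate vector is (-1, 2).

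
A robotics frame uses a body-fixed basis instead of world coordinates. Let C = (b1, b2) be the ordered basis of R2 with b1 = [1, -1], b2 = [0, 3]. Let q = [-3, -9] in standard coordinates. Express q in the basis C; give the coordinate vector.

[-3, -4]

We seek scalars with c_1 b1 + c_2 b2 = q; equivalently solve M c = q where the columns of M are b1, b2.
System: c_1 + 0c_2 = -3, -c_1 + 3c_2 = -9; solving gives c_1 = -3, c_2 = -4.
Check: -3b1 - 4b2 = [-3, -9].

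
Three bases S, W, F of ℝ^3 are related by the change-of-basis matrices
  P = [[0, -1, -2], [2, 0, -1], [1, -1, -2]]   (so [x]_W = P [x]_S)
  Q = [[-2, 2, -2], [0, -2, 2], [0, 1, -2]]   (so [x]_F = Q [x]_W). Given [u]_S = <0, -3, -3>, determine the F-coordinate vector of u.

<-30, 12, -15>

Apply P to get W-coordinates <9, 3, 9>, then Q to get F-coordinates.
The result is [u]_F = <-30, 12, -15>.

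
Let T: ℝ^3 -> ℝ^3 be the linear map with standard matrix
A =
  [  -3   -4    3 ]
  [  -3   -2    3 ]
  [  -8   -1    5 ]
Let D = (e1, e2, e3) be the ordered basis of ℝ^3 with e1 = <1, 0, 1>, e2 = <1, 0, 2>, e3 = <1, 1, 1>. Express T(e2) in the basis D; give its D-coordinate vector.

<1, -1, 3>

Compute T(e2) = A e2 = <3, 3, 2> in standard coordinates.
Then write this in D-coordinates: solve for y in y_1 e1 + ... + y_3 e3 = <3, 3, 2>.
This gives y = <1, -1, 3>, which is column 2 of [T]_D.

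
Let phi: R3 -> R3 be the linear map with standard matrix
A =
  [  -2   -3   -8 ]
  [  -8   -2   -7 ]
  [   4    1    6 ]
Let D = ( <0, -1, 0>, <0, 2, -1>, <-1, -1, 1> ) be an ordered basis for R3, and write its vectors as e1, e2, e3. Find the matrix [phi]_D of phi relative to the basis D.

[[-3, 3, -2], [-2, 2, 2], [-3, -2, 3]]

Let P have columns e1, ..., e3. Then [phi]_D = P^(-1) A P.
Here det P = -1, so P^(-1) is integer; computing A P first and then P^(-1)(A P) gives [[-3, 3, -2], [-2, 2, 2], [-3, -2, 3]].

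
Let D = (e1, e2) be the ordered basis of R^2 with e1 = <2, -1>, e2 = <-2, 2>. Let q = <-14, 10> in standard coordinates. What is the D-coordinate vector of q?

Write q = c_1 e1 + c_2 e2 and solve for the c_i.
System: 2c_1 - 2c_2 = -14, -c_1 + 2c_2 = 10; solving gives c_1 = -4, c_2 = 3.
Check: -4e1 + 3e2 = <-14, 10>.

<-4, 3>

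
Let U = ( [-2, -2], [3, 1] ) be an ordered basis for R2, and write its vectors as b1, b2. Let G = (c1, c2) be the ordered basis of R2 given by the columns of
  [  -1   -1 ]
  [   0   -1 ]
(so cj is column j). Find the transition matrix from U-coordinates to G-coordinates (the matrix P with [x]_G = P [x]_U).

Column j of P is [bj]_G, since P maps U-coordinates to G-coordinates.
Expressing b1 in G: b1 = 0·c1 + 2c2, so column 1 of P is [0, 2].
Doing the same for each bj gives P = [[0, -2], [2, -1]].

[[0, -2], [2, -1]]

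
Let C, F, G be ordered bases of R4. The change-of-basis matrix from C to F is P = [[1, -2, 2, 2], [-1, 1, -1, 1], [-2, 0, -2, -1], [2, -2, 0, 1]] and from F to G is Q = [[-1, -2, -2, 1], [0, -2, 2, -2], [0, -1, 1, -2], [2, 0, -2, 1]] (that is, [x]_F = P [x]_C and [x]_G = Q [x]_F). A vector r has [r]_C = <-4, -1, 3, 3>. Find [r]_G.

<-17, -2, 2, 19>

First [r]_F = P [r]_C = <10, 3, -1, -3>.
Then [r]_G = Q [r]_F = <-17, -2, 2, 19>.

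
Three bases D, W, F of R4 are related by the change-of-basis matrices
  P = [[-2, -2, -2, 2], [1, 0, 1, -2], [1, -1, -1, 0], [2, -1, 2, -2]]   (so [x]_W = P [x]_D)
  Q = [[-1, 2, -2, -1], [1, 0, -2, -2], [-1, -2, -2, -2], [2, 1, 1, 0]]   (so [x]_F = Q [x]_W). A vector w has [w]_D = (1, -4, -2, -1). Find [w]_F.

Composing the changes, [w]_F = Q P [w]_D.
Q P = [[0, 5, 4, -4], [-8, 2, -4, 6], [-6, 6, -2, 6], [-2, -5, -4, 2]]; applying this to (1, -4, -2, -1) gives (-24, -14, -32, 24).

(-24, -14, -32, 24)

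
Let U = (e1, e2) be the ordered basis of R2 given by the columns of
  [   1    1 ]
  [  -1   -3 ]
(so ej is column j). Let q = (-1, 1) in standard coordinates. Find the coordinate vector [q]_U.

(-1, 0)

We seek scalars with c_1 e1 + c_2 e2 = q; equivalently solve M c = q where the columns of M are e1, e2.
System: c_1 + c_2 = -1, -c_1 - 3c_2 = 1; solving gives c_1 = -1, c_2 = 0.
Check: -e1 + 0·e2 = (-1, 1).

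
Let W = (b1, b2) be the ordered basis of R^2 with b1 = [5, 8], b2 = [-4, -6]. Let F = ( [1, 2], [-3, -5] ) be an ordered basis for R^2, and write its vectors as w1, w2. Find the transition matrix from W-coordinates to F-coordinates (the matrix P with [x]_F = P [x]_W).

[[-1, 2], [-2, 2]]

Column j of P is [bj]_F, since P maps W-coordinates to F-coordinates.
Expressing b1 in F: b1 = -w1 - 2w2, so column 1 of P is [-1, -2].
Doing the same for each bj gives P = [[-1, 2], [-2, 2]].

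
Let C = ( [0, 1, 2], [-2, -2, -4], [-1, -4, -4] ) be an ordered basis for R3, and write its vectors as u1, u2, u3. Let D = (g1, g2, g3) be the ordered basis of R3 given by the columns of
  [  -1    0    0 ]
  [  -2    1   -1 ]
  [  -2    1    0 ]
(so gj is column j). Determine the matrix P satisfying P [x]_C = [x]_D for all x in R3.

[[0, 2, 1], [2, 0, -2], [1, -2, 0]]

Let M have columns uj and N have columns gj. Then for every x, N [x]_D = x = M [x]_C, so P = N^(-1) M.
Since det N = -1, N^(-1) has integer entries; multiplying gives P = [[0, 2, 1], [2, 0, -2], [1, -2, 0]].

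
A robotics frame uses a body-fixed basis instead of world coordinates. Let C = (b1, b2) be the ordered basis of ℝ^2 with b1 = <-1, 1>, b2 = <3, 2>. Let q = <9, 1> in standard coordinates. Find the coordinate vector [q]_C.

Write q = c_1 b1 + c_2 b2 and solve for the c_i.
System: -c_1 + 3c_2 = 9, c_1 + 2c_2 = 1; solving gives c_1 = -3, c_2 = 2.
Check: -3b1 + 2b2 = <9, 1>.

<-3, 2>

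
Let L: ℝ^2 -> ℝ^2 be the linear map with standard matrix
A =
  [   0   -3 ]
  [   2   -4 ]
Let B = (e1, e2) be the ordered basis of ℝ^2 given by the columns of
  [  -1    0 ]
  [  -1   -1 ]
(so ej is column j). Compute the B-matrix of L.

With P the matrix whose columns are e1, e2, [L]_B = P^(-1) A P.
Column by column: L(e1) = A e1 = <3, 2>; its B-coordinates <-3, 1> give column 1.
Continuing for each basis vector yields [L]_B = [[-3, -3], [1, -1]].

[[-3, -3], [1, -1]]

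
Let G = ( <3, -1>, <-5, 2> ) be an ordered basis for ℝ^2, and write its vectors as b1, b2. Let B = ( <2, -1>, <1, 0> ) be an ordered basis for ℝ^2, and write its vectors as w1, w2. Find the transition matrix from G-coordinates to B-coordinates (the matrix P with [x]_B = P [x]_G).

Take x = bj: its G-coordinates are the j-th standard unit vector, so P e_j — column j of P — equals [bj]_B.
b1 = w1 + w2, giving column 1 = <1, 1>; repeating for each j gives P = [[1, -2], [1, -1]].

[[1, -2], [1, -1]]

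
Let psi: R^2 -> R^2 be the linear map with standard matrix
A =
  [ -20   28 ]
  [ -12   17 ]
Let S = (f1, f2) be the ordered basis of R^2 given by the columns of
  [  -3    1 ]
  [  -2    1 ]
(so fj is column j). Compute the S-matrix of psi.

Let P have columns f1, f2. Then [psi]_S = P^(-1) A P.
Here det P = -1, so P^(-1) is integer; computing A P first and then P^(-1)(A P) gives [[-2, -3], [-2, -1]].

[[-2, -3], [-2, -1]]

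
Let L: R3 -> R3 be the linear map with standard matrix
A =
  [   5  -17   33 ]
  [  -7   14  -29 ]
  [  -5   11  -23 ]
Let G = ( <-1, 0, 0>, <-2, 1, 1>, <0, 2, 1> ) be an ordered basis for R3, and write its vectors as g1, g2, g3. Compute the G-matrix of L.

With P the matrix whose columns are g1, ..., g3, [L]_G = P^(-1) A P.
Column by column: L(g1) = A g1 = <-5, 7, 5>; its G-coordinates <-1, 3, 2> give column 1.
Continuing for each basis vector yields [L]_G = [[-1, 0, 3], [3, -3, -1], [2, 1, 0]].

[[-1, 0, 3], [3, -3, -1], [2, 1, 0]]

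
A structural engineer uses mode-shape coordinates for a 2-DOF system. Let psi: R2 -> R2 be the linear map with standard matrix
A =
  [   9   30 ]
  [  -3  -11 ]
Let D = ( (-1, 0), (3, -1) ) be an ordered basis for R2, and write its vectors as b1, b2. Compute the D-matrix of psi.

With P the matrix whose columns are b1, b2, [psi]_D = P^(-1) A P.
Column by column: psi(b1) = A b1 = (-9, 3); its D-coordinates (0, -3) give column 1.
Continuing for each basis vector yields [psi]_D = [[0, -3], [-3, -2]].

[[0, -3], [-3, -2]]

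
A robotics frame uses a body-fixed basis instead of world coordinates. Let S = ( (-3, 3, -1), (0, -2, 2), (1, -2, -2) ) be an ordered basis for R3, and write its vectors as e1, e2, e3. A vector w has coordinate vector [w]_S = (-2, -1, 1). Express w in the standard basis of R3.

(7, -6, -2)

By definition w = -2e1 - e2 + e3.
Summing componentwise gives (7, -6, -2).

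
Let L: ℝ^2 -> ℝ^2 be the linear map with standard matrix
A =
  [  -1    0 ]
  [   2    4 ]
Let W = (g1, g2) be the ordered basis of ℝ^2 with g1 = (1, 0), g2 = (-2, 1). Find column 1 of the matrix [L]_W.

(3, 2)

Compute L(g1) = A g1 = (-1, 2) in standard coordinates.
Then write this in W-coordinates: solve for y in y_1 g1 + y_2 g2 = (-1, 2).
This gives y = (3, 2), which is column 1 of [L]_W.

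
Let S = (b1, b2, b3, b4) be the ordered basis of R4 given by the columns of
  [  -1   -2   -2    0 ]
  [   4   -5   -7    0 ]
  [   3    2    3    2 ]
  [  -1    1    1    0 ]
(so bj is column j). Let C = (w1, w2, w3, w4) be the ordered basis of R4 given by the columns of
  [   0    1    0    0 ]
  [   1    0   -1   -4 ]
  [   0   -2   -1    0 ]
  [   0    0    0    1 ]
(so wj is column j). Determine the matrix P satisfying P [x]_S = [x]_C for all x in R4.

Let M have columns bj and N have columns wj. Then for every x, N [x]_C = x = M [x]_S, so P = N^(-1) M.
Since det N = 1, N^(-1) has integer entries; multiplying gives P = [[-1, 1, -2, -2], [-1, -2, -2, 0], [-1, 2, 1, -2], [-1, 1, 1, 0]].

[[-1, 1, -2, -2], [-1, -2, -2, 0], [-1, 2, 1, -2], [-1, 1, 1, 0]]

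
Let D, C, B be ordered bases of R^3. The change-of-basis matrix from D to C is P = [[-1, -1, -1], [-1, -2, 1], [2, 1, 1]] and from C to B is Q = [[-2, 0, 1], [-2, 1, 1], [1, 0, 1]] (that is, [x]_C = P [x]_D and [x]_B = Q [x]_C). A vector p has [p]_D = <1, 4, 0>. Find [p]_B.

<16, 7, 1>

Composing the changes, [p]_B = Q P [p]_D.
Q P = [[4, 3, 3], [3, 1, 4], [1, 0, 0]]; applying this to <1, 4, 0> gives <16, 7, 1>.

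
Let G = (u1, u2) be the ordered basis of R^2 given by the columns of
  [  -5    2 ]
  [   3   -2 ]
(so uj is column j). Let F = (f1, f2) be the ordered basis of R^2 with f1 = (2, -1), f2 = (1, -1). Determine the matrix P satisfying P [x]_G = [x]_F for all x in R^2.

[[-2, 0], [-1, 2]]

Let M have columns uj and N have columns fj. Then for every x, N [x]_F = x = M [x]_G, so P = N^(-1) M.
Since det N = -1, N^(-1) has integer entries; multiplying gives P = [[-2, 0], [-1, 2]].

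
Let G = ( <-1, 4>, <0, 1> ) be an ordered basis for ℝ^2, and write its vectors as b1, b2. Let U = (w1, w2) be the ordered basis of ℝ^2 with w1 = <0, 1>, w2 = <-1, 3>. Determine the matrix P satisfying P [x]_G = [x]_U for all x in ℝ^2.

[[1, 1], [1, 0]]

Column j of P is [bj]_U, since P maps G-coordinates to U-coordinates.
Expressing b1 in U: b1 = w1 + w2, so column 1 of P is <1, 1>.
Doing the same for each bj gives P = [[1, 1], [1, 0]].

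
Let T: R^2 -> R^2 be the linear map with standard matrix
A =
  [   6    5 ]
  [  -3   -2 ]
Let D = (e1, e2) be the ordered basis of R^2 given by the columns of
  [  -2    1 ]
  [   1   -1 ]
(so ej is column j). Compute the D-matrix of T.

The j-th column of [T]_D is [T(ej)]_D.
T(e1) = A e1 = (-7, 4) = 3e1 - e2, so column 1 is (3, -1).
Repeating for e2 and assembling the columns gives [[3, 0], [-1, 1]].

[[3, 0], [-1, 1]]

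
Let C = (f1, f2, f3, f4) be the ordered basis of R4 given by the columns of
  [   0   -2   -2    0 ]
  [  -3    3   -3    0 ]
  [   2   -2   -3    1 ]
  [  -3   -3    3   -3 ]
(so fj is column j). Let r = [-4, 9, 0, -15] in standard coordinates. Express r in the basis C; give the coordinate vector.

[3, 4, -2, -4]

[r]_C is the unique c with M c = r, where M has columns f1, ..., f4.
Solving this 4x4 system gives c = (3, 4, -2, -4).
Check: 3f1 + 4f2 - 2f3 - 4f4 = [-4, 9, 0, -15].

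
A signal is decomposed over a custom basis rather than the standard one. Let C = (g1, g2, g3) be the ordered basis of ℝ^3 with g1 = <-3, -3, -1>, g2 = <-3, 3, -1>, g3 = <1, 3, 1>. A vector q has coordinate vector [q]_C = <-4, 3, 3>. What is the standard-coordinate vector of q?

<6, 30, 4>

q = M [q]_C, where M has columns g1, ..., g3.
Carrying out the matrix-vector product, q = <6, 30, 4>.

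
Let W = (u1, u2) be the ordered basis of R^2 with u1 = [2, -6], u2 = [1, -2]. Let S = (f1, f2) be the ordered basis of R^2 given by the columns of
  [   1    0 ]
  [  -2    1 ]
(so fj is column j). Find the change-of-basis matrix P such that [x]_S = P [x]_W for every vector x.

[[2, 1], [-2, 0]]

Let M have columns uj and N have columns fj. Then for every x, N [x]_S = x = M [x]_W, so P = N^(-1) M.
Since det N = 1, N^(-1) has integer entries; multiplying gives P = [[2, 1], [-2, 0]].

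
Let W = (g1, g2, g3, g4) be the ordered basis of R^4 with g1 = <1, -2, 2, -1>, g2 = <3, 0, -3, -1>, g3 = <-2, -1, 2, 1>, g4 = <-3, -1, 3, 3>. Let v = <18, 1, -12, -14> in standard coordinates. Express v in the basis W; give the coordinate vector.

[v]_W is the unique c with M c = v, where M has columns g1, ..., g4.
Solving this 4x4 system gives c = (2, 1, -2, -3).
Check: 2g1 + g2 - 2g3 - 3g4 = <18, 1, -12, -14>.

<2, 1, -2, -3>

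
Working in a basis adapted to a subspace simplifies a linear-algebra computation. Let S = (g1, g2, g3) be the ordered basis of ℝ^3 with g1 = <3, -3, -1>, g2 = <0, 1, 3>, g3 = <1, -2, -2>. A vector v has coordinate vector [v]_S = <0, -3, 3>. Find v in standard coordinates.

<3, -9, -15>

v = M [v]_S, where M has columns g1, ..., g3.
Carrying out the matrix-vector product, v = <3, -9, -15>.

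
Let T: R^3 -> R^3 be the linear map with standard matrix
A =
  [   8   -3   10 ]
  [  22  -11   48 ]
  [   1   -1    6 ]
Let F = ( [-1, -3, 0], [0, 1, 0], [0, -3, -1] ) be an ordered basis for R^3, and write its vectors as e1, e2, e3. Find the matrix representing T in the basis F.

[[-1, 3, 1], [2, 1, -3], [-2, 1, 3]]

The j-th column of [T]_F is [T(ej)]_F.
T(e1) = A e1 = [1, 11, 2] = -e1 + 2e2 - 2e3, so column 1 is [-1, 2, -2].
Repeating for e2, e3 and assembling the columns gives [[-1, 3, 1], [2, 1, -3], [-2, 1, 3]].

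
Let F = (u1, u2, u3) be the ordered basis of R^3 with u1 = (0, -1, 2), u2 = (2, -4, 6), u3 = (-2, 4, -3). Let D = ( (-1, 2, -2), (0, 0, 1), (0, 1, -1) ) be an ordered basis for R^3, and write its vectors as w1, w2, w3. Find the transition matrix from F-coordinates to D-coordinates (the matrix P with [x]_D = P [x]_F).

[[0, -2, 2], [1, 2, 1], [-1, 0, 0]]

Column j of P is [uj]_D, since P maps F-coordinates to D-coordinates.
Expressing u1 in D: u1 = 0·w1 + w2 - w3, so column 1 of P is (0, 1, -1).
Doing the same for each uj gives P = [[0, -2, 2], [1, 2, 1], [-1, 0, 0]].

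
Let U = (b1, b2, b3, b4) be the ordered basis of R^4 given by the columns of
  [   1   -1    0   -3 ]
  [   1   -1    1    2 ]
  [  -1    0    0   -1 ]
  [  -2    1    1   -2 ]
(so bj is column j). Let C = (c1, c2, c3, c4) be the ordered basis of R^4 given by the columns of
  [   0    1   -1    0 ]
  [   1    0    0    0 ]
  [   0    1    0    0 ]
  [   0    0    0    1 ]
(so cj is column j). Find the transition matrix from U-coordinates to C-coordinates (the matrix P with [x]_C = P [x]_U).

Take x = bj: its U-coordinates are the j-th standard unit vector, so P e_j — column j of P — equals [bj]_C.
b1 = c1 - c2 - 2c3 - 2c4, giving column 1 = <1, -1, -2, -2>; repeating for each j gives P = [[1, -1, 1, 2], [-1, 0, 0, -1], [-2, 1, 0, 2], [-2, 1, 1, -2]].

[[1, -1, 1, 2], [-1, 0, 0, -1], [-2, 1, 0, 2], [-2, 1, 1, -2]]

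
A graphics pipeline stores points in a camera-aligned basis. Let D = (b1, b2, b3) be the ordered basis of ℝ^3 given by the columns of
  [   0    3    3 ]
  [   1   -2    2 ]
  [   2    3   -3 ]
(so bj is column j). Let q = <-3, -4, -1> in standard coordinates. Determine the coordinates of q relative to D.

<-2, 0, -1>

Write q = c_1 b1 + ... + c_3 b3 and solve for the c_i.
Row-reducing the augmented matrix [M | q] gives c = (-2, 0, -1).
Check: -2b1 + 0·b2 - b3 = <-3, -4, -1>.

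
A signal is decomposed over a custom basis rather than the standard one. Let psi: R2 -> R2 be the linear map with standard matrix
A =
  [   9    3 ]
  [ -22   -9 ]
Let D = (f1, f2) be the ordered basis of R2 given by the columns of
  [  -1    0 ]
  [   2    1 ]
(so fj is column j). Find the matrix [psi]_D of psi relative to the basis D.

[[3, -3], [-2, -3]]

With P the matrix whose columns are f1, f2, [psi]_D = P^(-1) A P.
Column by column: psi(f1) = A f1 = [-3, 4]; its D-coordinates [3, -2] give column 1.
Continuing for each basis vector yields [psi]_D = [[3, -3], [-2, -3]].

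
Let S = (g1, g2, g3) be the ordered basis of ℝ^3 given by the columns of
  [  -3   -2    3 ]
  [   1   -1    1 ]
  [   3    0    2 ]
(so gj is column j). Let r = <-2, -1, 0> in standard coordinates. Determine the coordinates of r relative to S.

<0, 1, 0>

Write r = c_1 g1 + ... + c_3 g3 and solve for the c_i.
Solving this 3x3 system gives c = (0, 1, 0).
Check: 0·g1 + g2 + 0·g3 = <-2, -1, 0>.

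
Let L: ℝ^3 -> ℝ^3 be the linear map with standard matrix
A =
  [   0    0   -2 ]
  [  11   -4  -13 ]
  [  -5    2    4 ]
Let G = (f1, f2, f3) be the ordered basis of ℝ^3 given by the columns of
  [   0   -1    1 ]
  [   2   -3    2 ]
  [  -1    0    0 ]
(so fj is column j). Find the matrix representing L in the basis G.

With P the matrix whose columns are f1, ..., f3, [L]_G = P^(-1) A P.
Column by column: L(f1) = A f1 = (2, 5, 0); its G-coordinates (0, -1, 1) give column 1.
Continuing for each basis vector yields [L]_G = [[0, 1, 1], [-1, 1, -1], [1, 1, -1]].

[[0, 1, 1], [-1, 1, -1], [1, 1, -1]]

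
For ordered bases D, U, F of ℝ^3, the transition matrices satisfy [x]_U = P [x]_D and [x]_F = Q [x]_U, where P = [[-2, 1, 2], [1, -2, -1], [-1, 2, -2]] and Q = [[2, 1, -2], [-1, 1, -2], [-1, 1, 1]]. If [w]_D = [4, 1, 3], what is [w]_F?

[13, 16, -8]

First [w]_U = P [w]_D = [-1, -1, -8].
Then [w]_F = Q [w]_U = [13, 16, -8].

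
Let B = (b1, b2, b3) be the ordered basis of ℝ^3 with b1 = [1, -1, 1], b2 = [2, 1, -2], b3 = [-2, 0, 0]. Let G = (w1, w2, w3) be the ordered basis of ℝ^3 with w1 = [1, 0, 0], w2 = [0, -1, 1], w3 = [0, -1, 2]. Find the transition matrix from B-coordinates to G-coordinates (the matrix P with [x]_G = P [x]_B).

Take x = bj: its B-coordinates are the j-th standard unit vector, so P e_j — column j of P — equals [bj]_G.
b1 = w1 + w2 + 0·w3, giving column 1 = [1, 1, 0]; repeating for each j gives P = [[1, 2, -2], [1, 0, 0], [0, -1, 0]].

[[1, 2, -2], [1, 0, 0], [0, -1, 0]]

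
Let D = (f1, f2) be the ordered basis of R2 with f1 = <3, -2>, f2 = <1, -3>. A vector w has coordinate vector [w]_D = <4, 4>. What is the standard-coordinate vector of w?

<16, -20>

w = M [w]_D, where M has columns f1, f2.
Carrying out the matrix-vector product, w = <16, -20>.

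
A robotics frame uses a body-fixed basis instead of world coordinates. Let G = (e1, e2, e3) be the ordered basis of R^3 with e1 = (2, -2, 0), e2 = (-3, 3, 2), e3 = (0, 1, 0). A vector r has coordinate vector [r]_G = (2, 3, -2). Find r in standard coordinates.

(-5, 3, 6)

By definition r = 2e1 + 3e2 - 2e3.
Summing componentwise gives (-5, 3, 6).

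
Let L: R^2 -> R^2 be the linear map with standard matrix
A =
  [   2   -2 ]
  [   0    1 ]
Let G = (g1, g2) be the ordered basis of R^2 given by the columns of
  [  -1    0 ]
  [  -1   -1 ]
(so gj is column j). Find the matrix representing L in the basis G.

[[0, -2], [1, 3]]

With P the matrix whose columns are g1, g2, [L]_G = P^(-1) A P.
Column by column: L(g1) = A g1 = [0, -1]; its G-coordinates [0, 1] give column 1.
Continuing for each basis vector yields [L]_G = [[0, -2], [1, 3]].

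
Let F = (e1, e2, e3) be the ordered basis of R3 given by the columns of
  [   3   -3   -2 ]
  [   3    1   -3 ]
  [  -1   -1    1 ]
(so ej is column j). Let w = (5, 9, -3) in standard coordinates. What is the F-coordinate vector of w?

(-1, 0, -4)

We seek scalars with c_1 e1 + ... + c_3 e3 = w; equivalently solve M c = w where the columns of M are e1, ..., e3.
Row-reducing the augmented matrix [M | w] gives c = (-1, 0, -4).
Check: -e1 + 0·e2 - 4e3 = (5, 9, -3).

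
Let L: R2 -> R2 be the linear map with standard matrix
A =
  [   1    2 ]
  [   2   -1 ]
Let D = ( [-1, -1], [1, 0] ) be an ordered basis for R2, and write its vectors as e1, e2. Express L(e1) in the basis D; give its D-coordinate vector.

[1, -2]

Compute L(e1) = A e1 = [-3, -1] in standard coordinates.
Then write this in D-coordinates: solve for y in y_1 e1 + y_2 e2 = [-3, -1].
This gives y = [1, -2], which is column 1 of [L]_D.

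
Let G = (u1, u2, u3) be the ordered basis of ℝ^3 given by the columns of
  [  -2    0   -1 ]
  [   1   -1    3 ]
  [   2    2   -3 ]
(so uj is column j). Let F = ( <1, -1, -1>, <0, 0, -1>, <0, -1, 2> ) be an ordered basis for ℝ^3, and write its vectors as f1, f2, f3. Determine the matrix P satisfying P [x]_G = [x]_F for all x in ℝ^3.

[[-2, 0, -1], [2, 0, 0], [1, 1, -2]]

Take x = uj: its G-coordinates are the j-th standard unit vector, so P e_j — column j of P — equals [uj]_F.
u1 = -2f1 + 2f2 + f3, giving column 1 = <-2, 2, 1>; repeating for each j gives P = [[-2, 0, -1], [2, 0, 0], [1, 1, -2]].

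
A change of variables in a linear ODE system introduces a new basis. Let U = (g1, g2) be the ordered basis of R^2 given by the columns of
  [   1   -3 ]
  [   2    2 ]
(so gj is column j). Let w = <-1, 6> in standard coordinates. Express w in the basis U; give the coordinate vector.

Write w = c_1 g1 + c_2 g2 and solve for the c_i.
System: c_1 - 3c_2 = -1, 2c_1 + 2c_2 = 6; solving gives c_1 = 2, c_2 = 1.
Check: 2g1 + g2 = <-1, 6>.

<2, 1>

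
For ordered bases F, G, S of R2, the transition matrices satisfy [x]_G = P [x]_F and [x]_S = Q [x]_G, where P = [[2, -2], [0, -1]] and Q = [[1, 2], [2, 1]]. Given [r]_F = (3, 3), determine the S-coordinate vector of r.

Apply P to get G-coordinates (0, -3), then Q to get S-coordinates.
The result is [r]_S = (-6, -3).

(-6, -3)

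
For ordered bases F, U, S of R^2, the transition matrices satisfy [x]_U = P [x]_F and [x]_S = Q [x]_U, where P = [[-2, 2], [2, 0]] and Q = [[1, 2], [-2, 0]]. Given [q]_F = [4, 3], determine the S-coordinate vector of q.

[14, 4]

Composing the changes, [q]_S = Q P [q]_F.
Q P = [[2, 2], [4, -4]]; applying this to [4, 3] gives [14, 4].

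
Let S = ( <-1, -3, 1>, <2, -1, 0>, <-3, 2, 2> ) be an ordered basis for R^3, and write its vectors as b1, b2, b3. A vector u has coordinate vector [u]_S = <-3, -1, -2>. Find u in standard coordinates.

The coordinates say u = -3b1 - b2 - 2b3; adding the scaled basis vectors gives <7, 6, -7>.

<7, 6, -7>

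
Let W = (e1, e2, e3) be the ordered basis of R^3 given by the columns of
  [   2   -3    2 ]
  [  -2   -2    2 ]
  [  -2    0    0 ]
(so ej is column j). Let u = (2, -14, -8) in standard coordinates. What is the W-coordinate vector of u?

[u]_W is the unique c with M c = u, where M has columns e1, ..., e3.
Solving this 3x3 system gives c = (4, 0, -3).
Check: 4e1 + 0·e2 - 3e3 = (2, -14, -8).

(4, 0, -3)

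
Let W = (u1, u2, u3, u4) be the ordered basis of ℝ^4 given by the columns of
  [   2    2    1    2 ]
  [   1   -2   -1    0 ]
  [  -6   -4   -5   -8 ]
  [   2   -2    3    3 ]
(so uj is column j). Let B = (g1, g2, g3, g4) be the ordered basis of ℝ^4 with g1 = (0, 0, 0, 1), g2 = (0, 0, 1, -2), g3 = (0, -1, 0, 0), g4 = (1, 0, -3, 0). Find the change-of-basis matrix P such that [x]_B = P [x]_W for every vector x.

[[2, 2, -1, -1], [0, 2, -2, -2], [-1, 2, 1, 0], [2, 2, 1, 2]]

Take x = uj: its W-coordinates are the j-th standard unit vector, so P e_j — column j of P — equals [uj]_B.
u1 = 2g1 + 0·g2 - g3 + 2g4, giving column 1 = (2, 0, -1, 2); repeating for each j gives P = [[2, 2, -1, -1], [0, 2, -2, -2], [-1, 2, 1, 0], [2, 2, 1, 2]].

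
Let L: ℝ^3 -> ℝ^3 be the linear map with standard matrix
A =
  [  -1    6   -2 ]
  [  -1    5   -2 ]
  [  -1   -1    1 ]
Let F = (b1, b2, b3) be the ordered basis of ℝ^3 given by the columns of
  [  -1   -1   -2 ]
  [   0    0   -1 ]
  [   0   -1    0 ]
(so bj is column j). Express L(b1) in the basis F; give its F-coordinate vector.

(2, -1, -1)

Column 1 of [L]_F is the F-coordinate vector of L(b1).
In standard coordinates L(b1) = A b1 = (1, 1, 1).
Converting to F: (1, 1, 1) = 2b1 - b2 - b3, so the coordinate vector is (2, -1, -1).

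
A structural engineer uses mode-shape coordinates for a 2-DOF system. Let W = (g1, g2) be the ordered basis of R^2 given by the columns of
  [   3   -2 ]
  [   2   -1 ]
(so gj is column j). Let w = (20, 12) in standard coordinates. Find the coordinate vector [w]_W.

(4, -4)

[w]_W is the unique c with M c = w, where M has columns g1, g2.
System: 3c_1 - 2c_2 = 20, 2c_1 - c_2 = 12; solving gives c_1 = 4, c_2 = -4.
Check: 4g1 - 4g2 = (20, 12).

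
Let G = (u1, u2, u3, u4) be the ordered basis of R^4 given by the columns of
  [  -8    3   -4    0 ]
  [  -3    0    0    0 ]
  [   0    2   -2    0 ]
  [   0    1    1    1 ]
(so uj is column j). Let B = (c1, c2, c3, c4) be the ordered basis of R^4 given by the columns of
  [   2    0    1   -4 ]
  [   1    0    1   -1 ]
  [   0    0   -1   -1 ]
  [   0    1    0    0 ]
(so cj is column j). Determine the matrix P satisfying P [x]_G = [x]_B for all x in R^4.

[[1, 0, 2, 0], [0, 1, 1, 1], [-2, -1, 0, 0], [2, -1, 2, 0]]

Column j of P is [uj]_B, since P maps G-coordinates to B-coordinates.
Expressing u1 in B: u1 = c1 + 0·c2 - 2c3 + 2c4, so column 1 of P is [1, 0, -2, 2].
Doing the same for each uj gives P = [[1, 0, 2, 0], [0, 1, 1, 1], [-2, -1, 0, 0], [2, -1, 2, 0]].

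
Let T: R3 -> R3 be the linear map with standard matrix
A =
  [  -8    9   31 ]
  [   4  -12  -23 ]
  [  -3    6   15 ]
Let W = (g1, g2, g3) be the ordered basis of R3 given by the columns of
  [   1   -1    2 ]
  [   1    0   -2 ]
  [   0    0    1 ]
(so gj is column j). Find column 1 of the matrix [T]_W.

[-2, 3, 3]

Compute T(g1) = A g1 = [1, -8, 3] in standard coordinates.
Then write this in W-coordinates: solve for y in y_1 g1 + ... + y_3 g3 = [1, -8, 3].
This gives y = [-2, 3, 3], which is column 1 of [T]_W.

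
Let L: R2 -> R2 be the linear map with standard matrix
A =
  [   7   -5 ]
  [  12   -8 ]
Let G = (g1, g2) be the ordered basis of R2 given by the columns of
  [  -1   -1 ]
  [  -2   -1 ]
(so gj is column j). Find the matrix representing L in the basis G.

The j-th column of [L]_G is [L(gj)]_G.
L(g1) = A g1 = <3, 4> = -g1 - 2g2, so column 1 is <-1, -2>.
Repeating for g2 and assembling the columns gives [[-1, 2], [-2, 0]].

[[-1, 2], [-2, 0]]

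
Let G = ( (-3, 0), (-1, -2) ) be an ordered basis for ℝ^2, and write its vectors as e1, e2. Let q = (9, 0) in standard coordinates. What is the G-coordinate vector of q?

Write q = c_1 e1 + c_2 e2 and solve for the c_i.
System: -3c_1 - c_2 = 9, 0c_1 - 2c_2 = 0; solving gives c_1 = -3, c_2 = 0.
Check: -3e1 + 0·e2 = (9, 0).

(-3, 0)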